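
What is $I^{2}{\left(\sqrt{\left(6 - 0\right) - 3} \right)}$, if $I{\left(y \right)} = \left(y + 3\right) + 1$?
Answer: $\left(4 + \sqrt{3}\right)^{2} \approx 32.856$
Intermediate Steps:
$I{\left(y \right)} = 4 + y$ ($I{\left(y \right)} = \left(3 + y\right) + 1 = 4 + y$)
$I^{2}{\left(\sqrt{\left(6 - 0\right) - 3} \right)} = \left(4 + \sqrt{\left(6 - 0\right) - 3}\right)^{2} = \left(4 + \sqrt{\left(6 + 0\right) - 3}\right)^{2} = \left(4 + \sqrt{6 - 3}\right)^{2} = \left(4 + \sqrt{3}\right)^{2}$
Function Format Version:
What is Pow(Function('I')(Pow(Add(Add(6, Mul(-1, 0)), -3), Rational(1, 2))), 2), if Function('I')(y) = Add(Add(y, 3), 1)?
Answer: Pow(Add(4, Pow(3, Rational(1, 2))), 2) ≈ 32.856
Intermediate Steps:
Function('I')(y) = Add(4, y) (Function('I')(y) = Add(Add(3, y), 1) = Add(4, y))
Pow(Function('I')(Pow(Add(Add(6, Mul(-1, 0)), -3), Rational(1, 2))), 2) = Pow(Add(4, Pow(Add(Add(6, Mul(-1, 0)), -3), Rational(1, 2))), 2) = Pow(Add(4, Pow(Add(Add(6, 0), -3), Rational(1, 2))), 2) = Pow(Add(4, Pow(Add(6, -3), Rational(1, 2))), 2) = Pow(Add(4, Pow(3, Rational(1, 2))), 2)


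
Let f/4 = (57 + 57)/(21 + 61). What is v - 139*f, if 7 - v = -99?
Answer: -27346/41 ≈ -666.98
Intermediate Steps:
v = 106 (v = 7 - 1*(-99) = 7 + 99 = 106)
f = 228/41 (f = 4*((57 + 57)/(21 + 61)) = 4*(114/82) = 4*(114*(1/82)) = 4*(57/41) = 228/41 ≈ 5.5610)
v - 139*f = 106 - 139*228/41 = 106 - 31692/41 = -27346/41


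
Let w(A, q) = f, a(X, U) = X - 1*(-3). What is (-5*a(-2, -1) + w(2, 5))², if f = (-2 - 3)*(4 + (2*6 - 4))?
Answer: 4225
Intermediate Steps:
a(X, U) = 3 + X (a(X, U) = X + 3 = 3 + X)
f = -60 (f = -5*(4 + (12 - 4)) = -5*(4 + 8) = -5*12 = -60)
w(A, q) = -60
(-5*a(-2, -1) + w(2, 5))² = (-5*(3 - 2) - 60)² = (-5*1 - 60)² = (-5 - 60)² = (-65)² = 4225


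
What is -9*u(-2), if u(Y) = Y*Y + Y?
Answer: -18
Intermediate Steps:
u(Y) = Y + Y² (u(Y) = Y² + Y = Y + Y²)
-9*u(-2) = -(-18)*(1 - 2) = -(-18)*(-1) = -9*2 = -18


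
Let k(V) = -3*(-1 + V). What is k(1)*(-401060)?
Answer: 0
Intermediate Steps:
k(V) = 3 - 3*V
k(1)*(-401060) = (3 - 3*1)*(-401060) = (3 - 3)*(-401060) = 0*(-401060) = 0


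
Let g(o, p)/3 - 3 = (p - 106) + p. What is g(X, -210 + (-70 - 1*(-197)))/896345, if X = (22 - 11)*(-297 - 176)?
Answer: -807/896345 ≈ -0.00090032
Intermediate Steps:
X = -5203 (X = 11*(-473) = -5203)
g(o, p) = -309 + 6*p (g(o, p) = 9 + 3*((p - 106) + p) = 9 + 3*((-106 + p) + p) = 9 + 3*(-106 + 2*p) = 9 + (-318 + 6*p) = -309 + 6*p)
g(X, -210 + (-70 - 1*(-197)))/896345 = (-309 + 6*(-210 + (-70 - 1*(-197))))/896345 = (-309 + 6*(-210 + (-70 + 197)))*(1/896345) = (-309 + 6*(-210 + 127))*(1/896345) = (-309 + 6*(-83))*(1/896345) = (-309 - 498)*(1/896345) = -807*1/896345 = -807/896345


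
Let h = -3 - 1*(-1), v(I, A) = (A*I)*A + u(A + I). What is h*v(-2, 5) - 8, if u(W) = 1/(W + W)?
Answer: 275/3 ≈ 91.667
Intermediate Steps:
u(W) = 1/(2*W)
v(I, A) = 1/(2*(A + I)) + I*A² (v(I, A) = (A*I)*A + 1/(2*(A + I)) = I*A² + 1/(2*(A + I)) = 1/(2*(A + I)) + I*A²)
h = -2 (h = -3 + 1 = -2)
h*v(-2, 5) - 8 = -2*(½ - 2*5²*(5 - 2))/(5 - 2) - 8 = -2*(½ - 2*25*3)/3 - 8 = -2*(½ - 150)/3 - 8 = -2*(-299)/(3*2) - 8 = -2*(-299/6) - 8 = 299/3 - 8 = 275/3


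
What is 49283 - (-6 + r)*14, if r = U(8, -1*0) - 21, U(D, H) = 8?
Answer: 49549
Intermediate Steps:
r = -13 (r = 8 - 21 = -13)
49283 - (-6 + r)*14 = 49283 - (-6 - 13)*14 = 49283 - (-19)*14 = 49283 - 1*(-266) = 49283 + 266 = 49549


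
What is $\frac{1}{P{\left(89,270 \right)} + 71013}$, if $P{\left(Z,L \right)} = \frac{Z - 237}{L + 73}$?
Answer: $\frac{343}{24357311} \approx 1.4082 \cdot 10^{-5}$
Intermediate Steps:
$P{\left(Z,L \right)} = \frac{-237 + Z}{73 + L}$
$\frac{1}{P{\left(89,270 \right)} + 71013} = \frac{1}{\frac{-237 + 89}{73 + 270} + 71013} = \frac{1}{\frac{1}{343} \left(-148\right) + 71013} = \frac{1}{- \frac{148}{343} + 71013} = \frac{1}{\frac{24357311}{343}} = \frac{343}{24357311}$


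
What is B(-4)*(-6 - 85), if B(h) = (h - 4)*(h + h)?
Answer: -5824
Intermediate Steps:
B(h) = 2*h*(-4 + h) (B(h) = (-4 + h)*(2*h) = 2*h*(-4 + h))
B(-4)*(-6 - 85) = (2*(-4)*(-4 - 4))*(-6 - 85) = (2*(-4)*(-8))*(-91) = 64*(-91) = -5824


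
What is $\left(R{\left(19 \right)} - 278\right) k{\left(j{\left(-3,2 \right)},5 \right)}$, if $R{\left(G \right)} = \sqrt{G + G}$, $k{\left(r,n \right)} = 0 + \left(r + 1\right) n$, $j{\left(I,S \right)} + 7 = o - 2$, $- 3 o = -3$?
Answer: $9730 - 35 \sqrt{38} \approx 9514.3$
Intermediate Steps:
$o = 1$ ($o = \left(- \frac{1}{3}\right) \left(-3\right) = 1$)
$j{\left(I,S \right)} = -8$ ($j{\left(I,S \right)} = -7 + \left(1 - 2\right) = -7 - 1 = -8$)
$k{\left(r,n \right)} = n \left(1 + r\right)$ ($k{\left(r,n \right)} = 0 + \left(1 + r\right) n = 0 + n \left(1 + r\right) = n \left(1 + r\right)$)
$R{\left(G \right)} = \sqrt{2} \sqrt{G}$ ($R{\left(G \right)} = \sqrt{2 G} = \sqrt{2} \sqrt{G}$)
$\left(R{\left(19 \right)} - 278\right) k{\left(j{\left(-3,2 \right)},5 \right)} = \left(\sqrt{2} \sqrt{19} - 278\right) 5 \left(1 - 8\right) = \left(\sqrt{38} - 278\right) 5 \left(-7\right) = \left(-278 + \sqrt{38}\right) \left(-35\right) = 9730 - 35 \sqrt{38}$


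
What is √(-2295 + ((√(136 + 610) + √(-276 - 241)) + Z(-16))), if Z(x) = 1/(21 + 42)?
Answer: √(-1012088 + 441*√746 + 441*I*√517)/21 ≈ 0.23874 + 47.621*I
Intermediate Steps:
Z(x) = 1/63
√(-2295 + ((√(136 + 610) + √(-276 - 241)) + Z(-16))) = √(-2295 + ((√(136 + 610) + √(-276 - 241)) + 1/63)) = √(-2295 + ((√746 + √(-517)) + 1/63)) = √(-2295 + ((√746 + I*√517) + 1/63)) = √(-2295 + (1/63 + √746 + I*√517)) = √(-144584/63 + √746 + I*√517)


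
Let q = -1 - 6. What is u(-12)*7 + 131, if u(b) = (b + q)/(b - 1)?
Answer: 1836/13 ≈ 141.23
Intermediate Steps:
q = -7
u(b) = (-7 + b)/(-1 + b) (u(b) = (b - 7)/(b - 1) = (-7 + b)/(-1 + b))
u(-12)*7 + 131 = ((-7 - 12)/(-1 - 12))*7 + 131 = (-19/(-13))*7 + 131 = -1/13*(-19)*7 + 131 = (19/13)*7 + 131 = 133/13 + 131 = 1836/13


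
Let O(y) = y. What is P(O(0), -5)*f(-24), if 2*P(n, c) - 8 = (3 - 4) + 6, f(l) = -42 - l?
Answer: -117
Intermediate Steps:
P(n, c) = 13/2 (P(n, c) = 4 + ((3 - 4) + 6)/2 = 4 + (-1 + 6)/2 = 4 + (½)*5 = 4 + 5/2 = 13/2)
P(O(0), -5)*f(-24) = 13*(-42 - 1*(-24))/2 = 13*(-42 + 24)/2 = (13/2)*(-18) = -117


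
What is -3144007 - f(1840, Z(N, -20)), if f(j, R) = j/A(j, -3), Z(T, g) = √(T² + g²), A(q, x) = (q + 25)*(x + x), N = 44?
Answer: -3518143649/1119 ≈ -3.1440e+6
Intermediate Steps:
A(q, x) = 2*x*(25 + q) (A(q, x) = (25 + q)*(2*x) = 2*x*(25 + q))
f(j, R) = j/(-150 - 6*j) (f(j, R) = j/((2*(-3)*(25 + j))) = j/(-150 - 6*j))
-3144007 - f(1840, Z(N, -20)) = -3144007 - (-1)*1840/(150 + 6*1840) = -3144007 - (-1)*1840/(150 + 11040) = -3144007 - (-1)*1840/11190 = -3144007 - 1*(-184/1119) = -3144007 + 184/1119 = -3518143649/1119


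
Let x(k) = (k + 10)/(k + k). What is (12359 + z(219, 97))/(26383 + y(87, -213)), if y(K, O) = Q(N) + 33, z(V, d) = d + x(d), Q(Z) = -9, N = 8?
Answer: 2416571/5122958 ≈ 0.47171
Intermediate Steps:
x(k) = (10 + k)/(2*k) (x(k) = (10 + k)/((2*k)) = (10 + k)*(1/(2*k)) = (10 + k)/(2*k))
z(V, d) = d + (10 + d)/(2*d)
y(K, O) = 24 (y(K, O) = -9 + 33 = 24)
(12359 + z(219, 97))/(26383 + y(87, -213)) = (12359 + (1/2 + 97 + 5/97))/(26383 + 24) = (12359 + (1/2 + 97 + 5*(1/97)))/26407 = (12359 + (1/2 + 97 + 5/97))*(1/26407) = (12359 + 18925/194)*(1/26407) = (2416571/194)*(1/26407) = 2416571/5122958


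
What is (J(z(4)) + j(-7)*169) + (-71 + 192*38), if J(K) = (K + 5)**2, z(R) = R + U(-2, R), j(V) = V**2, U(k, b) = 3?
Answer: 15650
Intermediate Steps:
z(R) = 3 + R (z(R) = R + 3 = 3 + R)
J(K) = (5 + K)**2
(J(z(4)) + j(-7)*169) + (-71 + 192*38) = ((5 + (3 + 4))**2 + (-7)**2*169) + (-71 + 192*38) = ((5 + 7)**2 + 49*169) + (-71 + 7296) = (12**2 + 8281) + 7225 = (144 + 8281) + 7225 = 8425 + 7225 = 15650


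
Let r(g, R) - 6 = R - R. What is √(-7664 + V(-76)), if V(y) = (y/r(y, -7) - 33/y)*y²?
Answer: 2*I*√176217/3 ≈ 279.85*I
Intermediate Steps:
r(g, R) = 6 (r(g, R) = 6 + (R - R) = 6 + 0 = 6)
V(y) = y²*(-33/y + y/6) (V(y) = (y/6 - 33/y)*y² = (-33/y + y/6)*y² = y²*(-33/y + y/6))
√(-7664 + V(-76)) = √(-7664 + (⅙)*(-76)*(-198 + (-76)²)) = √(-7664 + (⅙)*(-76)*(-198 + 5776)) = √(-7664 + (⅙)*(-76)*5578) = √(-7664 - 211964/3) = √(-234956/3) = 2*I*√176217/3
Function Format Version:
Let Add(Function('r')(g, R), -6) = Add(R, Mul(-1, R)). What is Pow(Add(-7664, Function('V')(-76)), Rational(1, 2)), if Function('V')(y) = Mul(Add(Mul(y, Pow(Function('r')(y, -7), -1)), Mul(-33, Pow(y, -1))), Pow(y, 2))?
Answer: Mul(Rational(2, 3), I, Pow(176217, Rational(1, 2))) ≈ Mul(279.85, I)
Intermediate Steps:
Function('r')(g, R) = 6 (Function('r')(g, R) = Add(6, Add(R, Mul(-1, R))) = Add(6, 0) = 6)
Function('V')(y) = Mul(Pow(y, 2), Add(Mul(-33, Pow(y, -1)), Mul(Rational(1, 6), y))) (Function('V')(y) = Mul(Add(Mul(y, Pow(6, -1)), Mul(-33, Pow(y, -1))), Pow(y, 2)) = Mul(Add(Mul(y, Rational(1, 6)), Mul(-33, Pow(y, -1))), Pow(y, 2)) = Mul(Add(Mul(Rational(1, 6), y), Mul(-33, Pow(y, -1))), Pow(y, 2)) = Mul(Add(Mul(-33, Pow(y, -1)), Mul(Rational(1, 6), y)), Pow(y, 2)) = Mul(Pow(y, 2), Add(Mul(-33, Pow(y, -1)), Mul(Rational(1, 6), y))))
Pow(Add(-7664, Function('V')(-76)), Rational(1, 2)) = Pow(Add(-7664, Mul(Rational(1, 6), -76, Add(-198, Pow(-76, 2)))), Rational(1, 2)) = Pow(Add(-7664, Mul(Rational(1, 6), -76, Add(-198, 5776))), Rational(1, 2)) = Pow(Add(-7664, Mul(Rational(1, 6), -76, 5578)), Rational(1, 2)) = Pow(Add(-7664, Rational(-211964, 3)), Rational(1, 2)) = Pow(Rational(-234956, 3), Rational(1, 2)) = Mul(Rational(2, 3), I, Pow(176217, Rational(1, 2)))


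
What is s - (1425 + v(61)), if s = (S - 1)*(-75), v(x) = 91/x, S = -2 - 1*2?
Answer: -64141/61 ≈ -1051.5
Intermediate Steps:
S = -4 (S = -2 - 2 = -4)
s = 375 (s = (-4 - 1)*(-75) = -5*(-75) = 375)
s - (1425 + v(61)) = 375 - (1425 + 91/61) = 375 - 1*87016/61 = 375 - 87016/61 = -64141/61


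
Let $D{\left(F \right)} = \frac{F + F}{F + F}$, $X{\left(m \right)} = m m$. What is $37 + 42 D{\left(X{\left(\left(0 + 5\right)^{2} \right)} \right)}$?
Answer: $79$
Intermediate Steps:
$X{\left(m \right)} = m^{2}$
$D{\left(F \right)} = 1$ ($D{\left(F \right)} = \frac{2 F}{2 F} = 2 F \frac{1}{2 F} = 1$)
$37 + 42 D{\left(X{\left(\left(0 + 5\right)^{2} \right)} \right)} = 37 + 42 \cdot 1 = 37 + 42 = 79$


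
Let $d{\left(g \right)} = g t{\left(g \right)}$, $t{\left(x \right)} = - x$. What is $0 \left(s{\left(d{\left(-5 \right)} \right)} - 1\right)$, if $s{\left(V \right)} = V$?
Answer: $0$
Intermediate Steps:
$d{\left(g \right)} = - g^{2}$ ($d{\left(g \right)} = g \left(- g\right) = - g^{2}$)
$0 \left(s{\left(d{\left(-5 \right)} \right)} - 1\right) = 0 \left(- \left(-5\right)^{2} - 1\right) = 0 \left(\left(-1\right) 25 - 1\right) = 0 \left(-25 - 1\right) = 0 \left(-26\right) = 0$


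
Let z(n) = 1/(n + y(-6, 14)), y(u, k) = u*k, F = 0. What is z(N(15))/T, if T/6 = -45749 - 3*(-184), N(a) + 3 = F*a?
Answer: 1/23592834 ≈ 4.2386e-8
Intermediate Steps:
y(u, k) = k*u
N(a) = -3 (N(a) = -3 + 0*a = -3 + 0 = -3)
z(n) = 1/(-84 + n) (z(n) = 1/(n + 14*(-6)) = 1/(n - 84) = 1/(-84 + n))
T = -271182 (T = 6*(-45749 - 3*(-184)) = 6*(-45749 - 1*(-552)) = 6*(-45749 + 552) = 6*(-45197) = -271182)
z(N(15))/T = 1/(-84 - 3*(-271182)) = -1/271182/(-87) = -1/87*(-1/271182) = 1/23592834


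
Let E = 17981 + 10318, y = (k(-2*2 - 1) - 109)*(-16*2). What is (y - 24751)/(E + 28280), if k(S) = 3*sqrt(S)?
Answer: -21263/56579 - 96*I*sqrt(5)/56579 ≈ -0.37581 - 0.003794*I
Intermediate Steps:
y = 3488 - 96*I*sqrt(5) (y = (3*sqrt(-2*2 - 1) - 109)*(-16*2) = (3*sqrt(-4 - 1) - 109)*(-32) = (3*sqrt(-5) - 109)*(-32) = (3*(I*sqrt(5)) - 109)*(-32) = (3*I*sqrt(5) - 109)*(-32) = (-109 + 3*I*sqrt(5))*(-32) = 3488 - 96*I*sqrt(5) ≈ 3488.0 - 214.66*I)
E = 28299
(y - 24751)/(E + 28280) = ((3488 - 96*I*sqrt(5)) - 24751)/(28299 + 28280) = (-21263 - 96*I*sqrt(5))/56579 = (-21263 - 96*I*sqrt(5))*(1/56579) = -21263/56579 - 96*I*sqrt(5)/56579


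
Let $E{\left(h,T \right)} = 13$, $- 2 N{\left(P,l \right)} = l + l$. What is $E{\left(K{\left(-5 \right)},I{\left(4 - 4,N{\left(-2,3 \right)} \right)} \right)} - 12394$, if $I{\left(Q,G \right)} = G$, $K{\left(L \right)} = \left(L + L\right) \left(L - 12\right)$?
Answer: $-12381$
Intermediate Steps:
$K{\left(L \right)} = 2 L \left(-12 + L\right)$
$N{\left(P,l \right)} = - l$ ($N{\left(P,l \right)} = - \frac{l + l}{2} = - \frac{2 l}{2} = - l$)
$E{\left(K{\left(-5 \right)},I{\left(4 - 4,N{\left(-2,3 \right)} \right)} \right)} - 12394 = 13 - 12394 = -12381$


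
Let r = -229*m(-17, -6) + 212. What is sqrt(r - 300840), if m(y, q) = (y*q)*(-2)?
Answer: 2*I*sqrt(63478) ≈ 503.9*I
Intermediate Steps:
m(y, q) = -2*q*y (m(y, q) = (q*y)*(-2) = -2*q*y)
r = 46928 (r = -(-458)*(-6)*(-17) + 212 = -229*(-204) + 212 = 46716 + 212 = 46928)
sqrt(r - 300840) = sqrt(46928 - 300840) = sqrt(-253912) = 2*I*sqrt(63478)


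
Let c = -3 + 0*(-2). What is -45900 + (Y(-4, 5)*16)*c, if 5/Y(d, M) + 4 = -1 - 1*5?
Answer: -45876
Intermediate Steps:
Y(d, M) = -½ (Y(d, M) = 5/(-4 + (-1 - 1*5)) = 5/(-4 + (-1 - 5)) = 5/(-4 - 6) = 5/(-10) = 5*(-⅒) = -½)
c = -3 (c = -3 + 0 = -3)
-45900 + (Y(-4, 5)*16)*c = -45900 - ½*16*(-3) = -45900 - 8*(-3) = -45900 + 24 = -45876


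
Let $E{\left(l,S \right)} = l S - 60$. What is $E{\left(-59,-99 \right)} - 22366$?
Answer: $-16585$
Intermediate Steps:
$E{\left(l,S \right)} = -60 + S l$ ($E{\left(l,S \right)} = S l - 60 = -60 + S l$)
$E{\left(-59,-99 \right)} - 22366 = \left(-60 - -5841\right) - 22366 = \left(-60 + 5841\right) - 22366 = 5781 - 22366 = -16585$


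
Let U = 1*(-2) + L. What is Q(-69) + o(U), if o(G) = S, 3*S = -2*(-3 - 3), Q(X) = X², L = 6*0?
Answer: 4765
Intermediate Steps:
L = 0
U = -2 (U = 1*(-2) + 0 = -2 + 0 = -2)
S = 4 (S = (-2*(-3 - 3))/3 = (-2*(-6))/3 = (⅓)*12 = 4)
o(G) = 4
Q(-69) + o(U) = (-69)² + 4 = 4761 + 4 = 4765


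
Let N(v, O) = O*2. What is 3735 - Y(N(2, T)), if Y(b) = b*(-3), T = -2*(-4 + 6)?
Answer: 3711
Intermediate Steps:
T = -4 (T = -2*2 = -4)
N(v, O) = 2*O
Y(b) = -3*b
3735 - Y(N(2, T)) = 3735 - (-3)*2*(-4) = 3735 - (-3)*(-8) = 3735 - 1*24 = 3735 - 24 = 3711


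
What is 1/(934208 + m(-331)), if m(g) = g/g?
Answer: 1/934209 ≈ 1.0704e-6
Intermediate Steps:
m(g) = 1
1/(934208 + m(-331)) = 1/(934208 + 1) = 1/934209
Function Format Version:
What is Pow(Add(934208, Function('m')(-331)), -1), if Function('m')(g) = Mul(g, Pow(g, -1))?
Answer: Rational(1, 934209) ≈ 1.0704e-6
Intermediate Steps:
Function('m')(g) = 1
Pow(Add(934208, Function('m')(-331)), -1) = Pow(Add(934208, 1), -1) = Pow(934209, -1) = Rational(1, 934209)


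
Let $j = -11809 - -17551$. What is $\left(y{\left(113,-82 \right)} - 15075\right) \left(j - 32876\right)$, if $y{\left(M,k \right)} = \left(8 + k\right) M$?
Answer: $635939558$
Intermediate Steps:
$j = 5742$ ($j = -11809 + 17551 = 5742$)
$y{\left(M,k \right)} = M \left(8 + k\right)$
$\left(y{\left(113,-82 \right)} - 15075\right) \left(j - 32876\right) = \left(113 \left(8 - 82\right) - 15075\right) \left(5742 - 32876\right) = \left(113 \left(-74\right) - 15075\right) \left(-27134\right) = \left(-8362 - 15075\right) \left(-27134\right) = \left(-23437\right) \left(-27134\right) = 635939558$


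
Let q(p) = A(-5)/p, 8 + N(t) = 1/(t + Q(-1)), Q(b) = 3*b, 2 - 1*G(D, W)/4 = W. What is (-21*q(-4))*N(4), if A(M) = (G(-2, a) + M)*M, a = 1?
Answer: -735/4 ≈ -183.75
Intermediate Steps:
G(D, W) = 8 - 4*W
N(t) = -8 + 1/(-3 + t) (N(t) = -8 + 1/(t + 3*(-1)) = -8 + 1/(t - 3) = -8 + 1/(-3 + t))
A(M) = M*(4 + M) (A(M) = ((8 - 4*1) + M)*M = ((8 - 4) + M)*M = (4 + M)*M = M*(4 + M))
q(p) = 5/p (q(p) = (-5*(4 - 5))/p = (-5*(-1))/p = 5/p)
(-21*q(-4))*N(4) = (-105/(-4))*((25 - 8*4)/(-3 + 4)) = (-105*(-1)/4)*((25 - 32)/1) = (-21*(-5/4))*(1*(-7)) = (105/4)*(-7) = -735/4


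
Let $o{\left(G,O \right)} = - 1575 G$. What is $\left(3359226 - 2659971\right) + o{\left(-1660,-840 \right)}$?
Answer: $3313755$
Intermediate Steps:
$\left(3359226 - 2659971\right) + o{\left(-1660,-840 \right)} = \left(3359226 - 2659971\right) - -2614500 = 699255 + 2614500 = 3313755$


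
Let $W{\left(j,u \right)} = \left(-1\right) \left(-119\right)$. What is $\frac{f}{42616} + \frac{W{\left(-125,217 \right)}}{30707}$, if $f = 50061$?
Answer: $\frac{1542294431}{1308609512} \approx 1.1786$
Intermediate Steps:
$W{\left(j,u \right)} = 119$
$\frac{f}{42616} + \frac{W{\left(-125,217 \right)}}{30707} = \frac{50061}{42616} + \frac{119}{30707} = \frac{1542294431}{1308609512}$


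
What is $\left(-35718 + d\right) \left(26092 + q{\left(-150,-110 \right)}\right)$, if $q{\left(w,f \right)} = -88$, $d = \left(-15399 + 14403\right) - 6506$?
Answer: $-1123892880$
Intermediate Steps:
$d = -7502$ ($d = -996 - 6506 = -7502$)
$\left(-35718 + d\right) \left(26092 + q{\left(-150,-110 \right)}\right) = \left(-35718 - 7502\right) \left(26092 - 88\right) = \left(-43220\right) 26004 = -1123892880$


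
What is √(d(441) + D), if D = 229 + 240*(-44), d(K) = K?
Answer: I*√9890 ≈ 99.448*I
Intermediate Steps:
D = -10331 (D = 229 - 10560 = -10331)
√(d(441) + D) = √(441 - 10331) = √(-9890) = I*√9890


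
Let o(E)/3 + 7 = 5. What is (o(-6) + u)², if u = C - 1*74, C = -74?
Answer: 23716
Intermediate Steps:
o(E) = -6 (o(E) = -21 + 3*5 = -21 + 15 = -6)
u = -148 (u = -74 - 1*74 = -74 - 74 = -148)
(o(-6) + u)² = (-6 - 148)² = (-154)² = 23716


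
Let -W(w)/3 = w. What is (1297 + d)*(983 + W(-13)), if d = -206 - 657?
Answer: 443548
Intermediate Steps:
W(w) = -3*w
d = -863
(1297 + d)*(983 + W(-13)) = (1297 - 863)*(983 - 3*(-13)) = 434*(983 + 39) = 434*1022 = 443548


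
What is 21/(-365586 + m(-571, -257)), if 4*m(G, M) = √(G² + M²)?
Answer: -61418448/1069224791123 - 42*√392090/1069224791123 ≈ -5.7467e-5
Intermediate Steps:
m(G, M) = √(G² + M²)/4
21/(-365586 + m(-571, -257)) = 21/(-365586 + √((-571)² + (-257)²)/4) = 21/(-365586 + √(326041 + 66049)/4) = 21/(-365586 + √392090/4)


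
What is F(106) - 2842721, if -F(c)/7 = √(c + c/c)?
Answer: -2842721 - 7*√107 ≈ -2.8428e+6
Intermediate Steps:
F(c) = -7*√(1 + c) (F(c) = -7*√(c + c/c) = -7*√(c + 1) = -7*√(1 + c))
F(106) - 2842721 = -7*√(1 + 106) - 2842721 = -7*√107 - 2842721 = -2842721 - 7*√107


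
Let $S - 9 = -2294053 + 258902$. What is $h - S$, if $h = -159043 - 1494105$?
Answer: $381994$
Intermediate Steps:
$h = -1653148$
$S = -2035142$ ($S = 9 + \left(-2294053 + 258902\right) = 9 - 2035151 = -2035142$)
$h - S = -1653148 - -2035142 = -1653148 + 2035142 = 381994$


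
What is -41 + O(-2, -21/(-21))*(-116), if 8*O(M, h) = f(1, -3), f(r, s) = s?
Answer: 5/2 ≈ 2.5000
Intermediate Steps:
O(M, h) = -3/8 (O(M, h) = (⅛)*(-3) = -3/8)
-41 + O(-2, -21/(-21))*(-116) = -41 - 3/8*(-116) = -41 + 87/2 = 5/2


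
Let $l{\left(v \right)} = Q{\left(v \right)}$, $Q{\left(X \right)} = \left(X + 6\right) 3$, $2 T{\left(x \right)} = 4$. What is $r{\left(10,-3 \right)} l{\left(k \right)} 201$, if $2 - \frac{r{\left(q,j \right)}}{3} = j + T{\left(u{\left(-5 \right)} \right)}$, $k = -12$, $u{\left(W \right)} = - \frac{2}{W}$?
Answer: $-32562$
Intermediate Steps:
$T{\left(x \right)} = 2$ ($T{\left(x \right)} = \frac{1}{2} \cdot 4 = 2$)
$Q{\left(X \right)} = 18 + 3 X$ ($Q{\left(X \right)} = \left(6 + X\right) 3 = 18 + 3 X$)
$r{\left(q,j \right)} = - 3 j$ ($r{\left(q,j \right)} = 6 - 3 \left(j + 2\right) = 6 - 3 \left(2 + j\right) = 6 - \left(6 + 3 j\right) = - 3 j$)
$l{\left(v \right)} = 18 + 3 v$
$r{\left(10,-3 \right)} l{\left(k \right)} 201 = \left(-3\right) \left(-3\right) \left(18 + 3 \left(-12\right)\right) 201 = 9 \left(18 - 36\right) 201 = 9 \left(-18\right) 201 = \left(-162\right) 201 = -32562$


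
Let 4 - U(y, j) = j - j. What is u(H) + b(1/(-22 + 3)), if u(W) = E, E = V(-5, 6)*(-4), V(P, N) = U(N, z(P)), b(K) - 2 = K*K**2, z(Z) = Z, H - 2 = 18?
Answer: -96027/6859 ≈ -14.000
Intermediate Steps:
H = 20 (H = 2 + 18 = 20)
b(K) = 2 + K**3 (b(K) = 2 + K*K**2 = 2 + K**3)
U(y, j) = 4 (U(y, j) = 4 - (j - j) = 4 - 1*0 = 4 + 0 = 4)
V(P, N) = 4
E = -16 (E = 4*(-4) = -16)
u(W) = -16
u(H) + b(1/(-22 + 3)) = -16 + (2 + (1/(-22 + 3))**3) = -16 + (2 + (1/(-19))**3) = -16 + (2 + (-1/19)**3) = -16 + (2 - 1/6859) = -16 + 13717/6859 = -96027/6859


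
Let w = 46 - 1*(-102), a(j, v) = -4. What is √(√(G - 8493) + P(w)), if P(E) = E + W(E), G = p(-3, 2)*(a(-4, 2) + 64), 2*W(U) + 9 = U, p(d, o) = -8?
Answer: √(870 + 12*I*√997)/2 ≈ 15.079 + 3.1411*I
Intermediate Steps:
W(U) = -9/2 + U/2
w = 148 (w = 46 + 102 = 148)
G = -480 (G = -8*(-4 + 64) = -8*60 = -480)
P(E) = -9/2 + 3*E/2 (P(E) = E + (-9/2 + E/2) = -9/2 + 3*E/2)
√(√(G - 8493) + P(w)) = √(√(-480 - 8493) + (-9/2 + (3/2)*148)) = √(√(-8973) + (-9/2 + 222)) = √(3*I*√997 + 435/2) = √(435/2 + 3*I*√997)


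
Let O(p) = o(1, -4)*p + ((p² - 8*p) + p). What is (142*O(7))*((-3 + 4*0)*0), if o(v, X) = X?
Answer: 0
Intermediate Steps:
O(p) = p² - 11*p (O(p) = -4*p + ((p² - 8*p) + p) = -4*p + (p² - 7*p) = p² - 11*p)
(142*O(7))*((-3 + 4*0)*0) = (142*(7*(-11 + 7)))*((-3 + 4*0)*0) = (142*(7*(-4)))*((-3 + 0)*0) = (142*(-28))*(-3*0) = -3976*0 = 0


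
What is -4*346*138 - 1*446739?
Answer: -637731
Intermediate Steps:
-4*346*138 - 1*446739 = -1384*138 - 446739 = -190992 - 446739 = -637731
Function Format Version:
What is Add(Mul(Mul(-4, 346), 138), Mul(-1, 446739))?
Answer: -637731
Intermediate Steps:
Add(Mul(Mul(-4, 346), 138), Mul(-1, 446739)) = Add(Mul(-1384, 138), -446739) = Add(-190992, -446739) = -637731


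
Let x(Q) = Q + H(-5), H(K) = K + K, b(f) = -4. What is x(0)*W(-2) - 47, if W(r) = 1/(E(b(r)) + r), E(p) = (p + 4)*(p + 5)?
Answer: -42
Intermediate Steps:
H(K) = 2*K
E(p) = (4 + p)*(5 + p)
x(Q) = -10 + Q (x(Q) = Q + 2*(-5) = Q - 10 = -10 + Q)
W(r) = 1/r (W(r) = 1/((20 + (-4)² + 9*(-4)) + r) = 1/((20 + 16 - 36) + r) = 1/(0 + r) = 1/r)
x(0)*W(-2) - 47 = (-10 + 0)/(-2) - 47 = -10*(-½) - 47 = 5 - 47 = -42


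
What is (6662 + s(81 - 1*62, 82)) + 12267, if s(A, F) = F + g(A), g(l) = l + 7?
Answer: 19037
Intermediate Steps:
g(l) = 7 + l
s(A, F) = 7 + A + F (s(A, F) = F + (7 + A) = 7 + A + F)
(6662 + s(81 - 1*62, 82)) + 12267 = (6662 + (7 + (81 - 1*62) + 82)) + 12267 = (6662 + (7 + (81 - 62) + 82)) + 12267 = (6662 + (7 + 19 + 82)) + 12267 = (6662 + 108) + 12267 = 6770 + 12267 = 19037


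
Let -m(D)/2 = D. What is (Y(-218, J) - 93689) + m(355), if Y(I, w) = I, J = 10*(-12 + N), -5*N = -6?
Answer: -94617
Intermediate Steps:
N = 6/5 (N = -1/5*(-6) = 6/5 ≈ 1.2000)
m(D) = -2*D
J = -108 (J = 10*(-12 + 6/5) = 10*(-54/5) = -108)
(Y(-218, J) - 93689) + m(355) = (-218 - 93689) - 2*355 = -93907 - 710 = -94617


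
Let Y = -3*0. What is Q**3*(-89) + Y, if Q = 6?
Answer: -19224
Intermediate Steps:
Y = 0
Q**3*(-89) + Y = 6**3*(-89) + 0 = 216*(-89) + 0 = -19224 + 0 = -19224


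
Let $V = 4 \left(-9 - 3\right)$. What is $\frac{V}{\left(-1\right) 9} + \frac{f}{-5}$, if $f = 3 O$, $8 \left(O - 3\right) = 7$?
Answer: $\frac{361}{120} \approx 3.0083$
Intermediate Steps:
$O = \frac{31}{8}$ ($O = 3 + \frac{1}{8} \cdot 7 = 3 + \frac{7}{8} = \frac{31}{8} \approx 3.875$)
$f = \frac{93}{8}$ ($f = 3 \cdot \frac{31}{8} = \frac{93}{8} \approx 11.625$)
$V = -48$ ($V = 4 \left(-12\right) = -48$)
$\frac{V}{\left(-1\right) 9} + \frac{f}{-5} = - \frac{48}{\left(-1\right) 9} + \frac{93}{8 \left(-5\right)} = - \frac{48}{-9} + \frac{93}{8} \left(- \frac{1}{5}\right) = \left(-48\right) \left(- \frac{1}{9}\right) - \frac{93}{40} = \frac{16}{3} - \frac{93}{40} = \frac{361}{120}$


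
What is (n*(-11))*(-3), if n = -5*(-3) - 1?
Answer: 462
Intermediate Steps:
n = 14 (n = 15 - 1 = 14)
(n*(-11))*(-3) = (14*(-11))*(-3) = -154*(-3) = 462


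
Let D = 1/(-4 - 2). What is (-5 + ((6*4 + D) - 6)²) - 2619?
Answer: -83015/36 ≈ -2306.0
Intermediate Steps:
D = -⅙ (D = 1/(-6) = -⅙ ≈ -0.16667)
(-5 + ((6*4 + D) - 6)²) - 2619 = (-5 + ((6*4 - ⅙) - 6)²) - 2619 = (-5 + ((24 - ⅙) - 6)²) - 2619 = (-5 + (143/6 - 6)²) - 2619 = (-5 + (107/6)²) - 2619 = (-5 + 11449/36) - 2619 = 11269/36 - 2619 = -83015/36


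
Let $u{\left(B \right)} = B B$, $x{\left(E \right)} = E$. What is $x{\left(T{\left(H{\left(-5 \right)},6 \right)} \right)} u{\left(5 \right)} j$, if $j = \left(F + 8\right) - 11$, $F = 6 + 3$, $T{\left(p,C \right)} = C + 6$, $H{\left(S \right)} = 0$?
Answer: $1800$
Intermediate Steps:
$T{\left(p,C \right)} = 6 + C$
$F = 9$
$u{\left(B \right)} = B^{2}$
$j = 6$ ($j = \left(9 + 8\right) - 11 = 17 - 11 = 6$)
$x{\left(T{\left(H{\left(-5 \right)},6 \right)} \right)} u{\left(5 \right)} j = \left(6 + 6\right) 5^{2} \cdot 6 = 12 \cdot 25 \cdot 6 = 300 \cdot 6 = 1800$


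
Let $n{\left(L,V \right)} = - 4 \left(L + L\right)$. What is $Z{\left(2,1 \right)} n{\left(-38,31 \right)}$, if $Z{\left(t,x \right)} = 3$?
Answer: $912$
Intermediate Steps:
$n{\left(L,V \right)} = - 8 L$ ($n{\left(L,V \right)} = - 4 \cdot 2 L = - 8 L$)
$Z{\left(2,1 \right)} n{\left(-38,31 \right)} = 3 \left(\left(-8\right) \left(-38\right)\right) = 3 \cdot 304 = 912$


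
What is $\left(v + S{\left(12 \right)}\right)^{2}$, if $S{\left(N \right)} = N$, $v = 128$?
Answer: $19600$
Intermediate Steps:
$\left(v + S{\left(12 \right)}\right)^{2} = \left(128 + 12\right)^{2} = 140^{2} = 19600$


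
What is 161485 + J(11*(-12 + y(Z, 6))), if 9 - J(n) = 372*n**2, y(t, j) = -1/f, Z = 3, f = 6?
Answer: -19504597/3 ≈ -6.5015e+6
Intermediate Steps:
y(t, j) = -1/6
J(n) = 9 - 372*n**2
161485 + J(11*(-12 + y(Z, 6))) = 161485 + (9 - 372*121*(-12 - 1/6)**2) = 161485 + (9 - 372*(11*(-73/6))**2) = 161485 + (9 - 372*(-803/6)**2) = 161485 + (9 - 372*644809/36) = 161485 + (9 - 19989079/3) = 161485 - 19989052/3 = -19504597/3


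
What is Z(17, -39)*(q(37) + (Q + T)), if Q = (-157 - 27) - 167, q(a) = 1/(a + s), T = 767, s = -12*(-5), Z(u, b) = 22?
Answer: 887766/97 ≈ 9152.2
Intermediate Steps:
s = 60
q(a) = 1/(60 + a) (q(a) = 1/(a + 60) = 1/(60 + a))
Q = -351 (Q = -184 - 167 = -351)
Z(17, -39)*(q(37) + (Q + T)) = 22*(1/(60 + 37) + (-351 + 767)) = 22*(1/97 + 416) = 22*(40353/97) = 887766/97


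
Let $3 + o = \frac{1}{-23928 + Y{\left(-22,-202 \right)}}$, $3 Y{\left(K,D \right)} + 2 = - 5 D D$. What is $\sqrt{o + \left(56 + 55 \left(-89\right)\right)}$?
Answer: $\frac{37 i \sqrt{269047373970}}{275806} \approx 69.584 i$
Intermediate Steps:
$Y{\left(K,D \right)} = - \frac{2}{3} - \frac{5 D^{2}}{3}$ ($Y{\left(K,D \right)} = - \frac{2}{3} + \frac{- 5 D D}{3} = - \frac{2}{3} + \frac{\left(-5\right) D^{2}}{3} = - \frac{2}{3} - \frac{5 D^{2}}{3}$)
$o = - \frac{827421}{275806}$ ($o = -3 + \frac{1}{-23928 - \left(\frac{2}{3} + \frac{5 \left(-202\right)^{2}}{3}\right)} = -3 + \frac{1}{-23928 - \frac{204022}{3}} = -3 + \frac{1}{- \frac{275806}{3}} = -3 - \frac{3}{275806} = - \frac{827421}{275806} \approx -3.0$)
$\sqrt{o + \left(56 + 55 \left(-89\right)\right)} = \sqrt{- \frac{827421}{275806} + \left(56 + 55 \left(-89\right)\right)} = \sqrt{- \frac{827421}{275806} + \left(56 - 4895\right)} = \sqrt{- \frac{827421}{275806} - 4839} = \sqrt{- \frac{1335452655}{275806}} = \frac{37 i \sqrt{269047373970}}{275806}$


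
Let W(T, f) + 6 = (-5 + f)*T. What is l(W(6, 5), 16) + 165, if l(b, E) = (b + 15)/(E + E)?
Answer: 5289/32 ≈ 165.28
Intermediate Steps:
W(T, f) = -6 + T*(-5 + f) (W(T, f) = -6 + (-5 + f)*T = -6 + T*(-5 + f))
l(b, E) = (15 + b)/(2*E) (l(b, E) = (15 + b)/((2*E)) = (15 + b)*(1/(2*E)) = (15 + b)/(2*E))
l(W(6, 5), 16) + 165 = (½)*(15 + (-6 - 5*6 + 6*5))/16 + 165 = (½)*(1/16)*(15 + (-6 - 30 + 30)) + 165 = (½)*(1/16)*(15 - 6) + 165 = (½)*(1/16)*9 + 165 = 9/32 + 165 = 5289/32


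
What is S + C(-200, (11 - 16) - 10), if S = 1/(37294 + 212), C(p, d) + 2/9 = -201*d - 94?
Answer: 328640077/112518 ≈ 2920.8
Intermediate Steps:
C(p, d) = -848/9 - 201*d (C(p, d) = -2/9 + (-201*d - 94) = -2/9 + (-94 - 201*d) = -848/9 - 201*d)
S = 1/37506 ≈ 2.6662e-5
S + C(-200, (11 - 16) - 10) = 1/37506 + (-848/9 - 201*((11 - 16) - 10)) = 1/37506 + (-848/9 - 201*(-5 - 10)) = 1/37506 + (-848/9 - 201*(-15)) = 1/37506 + (-848/9 + 3015) = 1/37506 + 26287/9 = 328640077/112518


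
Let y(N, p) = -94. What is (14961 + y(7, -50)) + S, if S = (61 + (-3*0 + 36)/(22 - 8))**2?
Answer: 926508/49 ≈ 18908.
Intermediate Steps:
S = 198025/49 (S = (61 + (0 + 36)/14)**2 = (61 + 36*(1/14))**2 = (61 + 18/7)**2 = (445/7)**2 = 198025/49 ≈ 4041.3)
(14961 + y(7, -50)) + S = (14961 - 94) + 198025/49 = 14867 + 198025/49 = 926508/49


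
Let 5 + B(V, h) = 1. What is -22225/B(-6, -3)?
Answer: 22225/4 ≈ 5556.3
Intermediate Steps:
B(V, h) = -4 (B(V, h) = -5 + 1 = -4)
-22225/B(-6, -3) = -22225/(-4) = -22225*(-1)/4 = -635*(-35/4) = 22225/4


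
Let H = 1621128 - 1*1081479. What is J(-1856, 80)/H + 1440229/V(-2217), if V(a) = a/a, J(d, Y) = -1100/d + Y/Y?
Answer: 360629216784883/250397136 ≈ 1.4402e+6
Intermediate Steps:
H = 539649 (H = 1621128 - 1081479 = 539649)
J(d, Y) = 1 - 1100/d (J(d, Y) = -1100/d + 1 = 1 - 1100/d)
V(a) = 1
J(-1856, 80)/H + 1440229/V(-2217) = ((-1100 - 1856)/(-1856))/539649 + 1440229/1 = -1/1856*(-2956)*(1/539649) + 1440229*1 = (739/464)*(1/539649) + 1440229 = 739/250397136 + 1440229 = 360629216784883/250397136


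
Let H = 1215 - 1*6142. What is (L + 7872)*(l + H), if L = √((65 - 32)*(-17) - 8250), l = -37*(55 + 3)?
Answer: -55678656 - 21219*I*√979 ≈ -5.5679e+7 - 6.6392e+5*I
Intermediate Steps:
l = -2146 (l = -37*58 = -2146)
H = -4927 (H = 1215 - 6142 = -4927)
L = 3*I*√979 (L = √(33*(-17) - 8250) = √(-561 - 8250) = √(-8811) = 3*I*√979 ≈ 93.867*I)
(L + 7872)*(l + H) = (3*I*√979 + 7872)*(-2146 - 4927) = (7872 + 3*I*√979)*(-7073) = -55678656 - 21219*I*√979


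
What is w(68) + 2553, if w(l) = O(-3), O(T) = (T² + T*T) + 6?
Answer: 2577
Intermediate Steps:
O(T) = 6 + 2*T² (O(T) = (T² + T²) + 6 = 2*T² + 6 = 6 + 2*T²)
w(l) = 24 (w(l) = 6 + 2*(-3)² = 6 + 2*9 = 6 + 18 = 24)
w(68) + 2553 = 24 + 2553 = 2577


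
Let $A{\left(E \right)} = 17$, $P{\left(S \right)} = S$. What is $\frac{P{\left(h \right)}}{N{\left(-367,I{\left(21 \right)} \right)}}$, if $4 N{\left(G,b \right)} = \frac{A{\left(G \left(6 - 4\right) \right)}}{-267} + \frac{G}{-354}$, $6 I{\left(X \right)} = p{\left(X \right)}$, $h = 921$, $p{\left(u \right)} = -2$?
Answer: $\frac{38689368}{10219} \approx 3786.0$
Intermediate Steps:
$I{\left(X \right)} = - \frac{1}{3}$ ($I{\left(X \right)} = \frac{1}{6} \left(-2\right) = - \frac{1}{3}$)
$N{\left(G,b \right)} = - \frac{17}{1068} - \frac{G}{1416}$ ($N{\left(G,b \right)} = \frac{\frac{17}{-267} + \frac{G}{-354}}{4} = \frac{17 \left(- \frac{1}{267}\right) + G \left(- \frac{1}{354}\right)}{4} = \frac{- \frac{17}{267} - \frac{G}{354}}{4} = - \frac{17}{1068} - \frac{G}{1416}$)
$\frac{P{\left(h \right)}}{N{\left(-367,I{\left(21 \right)} \right)}} = \frac{921}{- \frac{17}{1068} - - \frac{367}{1416}} = \frac{921}{- \frac{17}{1068} + \frac{367}{1416}} = \frac{921}{\frac{10219}{42008}} = 921 \cdot \frac{42008}{10219} = \frac{38689368}{10219}$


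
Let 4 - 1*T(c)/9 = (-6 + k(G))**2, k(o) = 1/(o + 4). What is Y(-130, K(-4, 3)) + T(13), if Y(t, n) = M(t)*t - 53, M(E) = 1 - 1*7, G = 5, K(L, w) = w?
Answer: 4058/9 ≈ 450.89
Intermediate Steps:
M(E) = -6 (M(E) = 1 - 7 = -6)
k(o) = 1/(4 + o)
T(c) = -2485/9 (T(c) = 36 - 9*(-6 + 1/(4 + 5))**2 = 36 - 9*(-6 + 1/9)**2 = 36 - 9*(-53/9)**2 = 36 - 9*2809/81 = 36 - 2809/9 = -2485/9)
Y(t, n) = -53 - 6*t (Y(t, n) = -6*t - 53 = -53 - 6*t)
Y(-130, K(-4, 3)) + T(13) = (-53 - 6*(-130)) - 2485/9 = (-53 + 780) - 2485/9 = 727 - 2485/9 = 4058/9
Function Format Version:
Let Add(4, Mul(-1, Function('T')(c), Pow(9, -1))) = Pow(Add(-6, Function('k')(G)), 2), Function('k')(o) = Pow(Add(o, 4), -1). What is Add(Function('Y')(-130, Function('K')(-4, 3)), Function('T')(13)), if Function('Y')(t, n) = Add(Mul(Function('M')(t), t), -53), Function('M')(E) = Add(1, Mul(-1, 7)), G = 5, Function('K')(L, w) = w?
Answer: Rational(4058, 9) ≈ 450.89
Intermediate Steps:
Function('M')(E) = -6 (Function('M')(E) = Add(1, -7) = -6)
Function('k')(o) = Pow(Add(4, o), -1)
Function('T')(c) = Rational(-2485, 9) (Function('T')(c) = Add(36, Mul(-9, Pow(Add(-6, Pow(Add(4, 5), -1)), 2))) = Add(36, Mul(-9, Pow(Add(-6, Pow(9, -1)), 2))) = Add(36, Mul(-9, Pow(Add(-6, Rational(1, 9)), 2))) = Add(36, Mul(-9, Pow(Rational(-53, 9), 2))) = Add(36, Mul(-9, Rational(2809, 81))) = Add(36, Rational(-2809, 9)) = Rational(-2485, 9))
Function('Y')(t, n) = Add(-53, Mul(-6, t)) (Function('Y')(t, n) = Add(Mul(-6, t), -53) = Add(-53, Mul(-6, t)))
Add(Function('Y')(-130, Function('K')(-4, 3)), Function('T')(13)) = Add(Add(-53, Mul(-6, -130)), Rational(-2485, 9)) = Add(Add(-53, 780), Rational(-2485, 9)) = Add(727, Rational(-2485, 9)) = Rational(4058, 9)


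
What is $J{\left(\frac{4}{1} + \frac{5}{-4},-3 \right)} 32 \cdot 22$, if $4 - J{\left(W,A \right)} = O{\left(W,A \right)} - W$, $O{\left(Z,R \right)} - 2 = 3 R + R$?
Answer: $11792$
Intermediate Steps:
$O{\left(Z,R \right)} = 2 + 4 R$ ($O{\left(Z,R \right)} = 2 + \left(3 R + R\right) = 2 + 4 R$)
$J{\left(W,A \right)} = 2 + W - 4 A$ ($J{\left(W,A \right)} = 4 - \left(\left(2 + 4 A\right) - W\right) = 4 - \left(2 - W + 4 A\right) = 2 + W - 4 A$)
$J{\left(\frac{4}{1} + \frac{5}{-4},-3 \right)} 32 \cdot 22 = \left(2 + \left(\frac{4}{1} + \frac{5}{-4}\right) - -12\right) 32 \cdot 22 = \left(2 + \left(4 \cdot 1 + 5 \left(- \frac{1}{4}\right)\right) + 12\right) 32 \cdot 22 = \left(2 + \left(4 - \frac{5}{4}\right) + 12\right) 32 \cdot 22 = \left(2 + \frac{11}{4} + 12\right) 32 \cdot 22 = \frac{67}{4} \cdot 32 \cdot 22 = 536 \cdot 22 = 11792$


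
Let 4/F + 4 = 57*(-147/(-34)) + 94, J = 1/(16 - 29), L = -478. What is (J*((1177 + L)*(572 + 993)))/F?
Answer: -12513522465/1768 ≈ -7.0778e+6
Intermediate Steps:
J = -1/13 (J = 1/(-13) = -1/13 ≈ -0.076923)
F = 136/11439 (F = 4/(-4 + (57*(-147/(-34)) + 94)) = 4/(-4 + (57*(-147*(-1/34)) + 94)) = 4/(-4 + (57*(147/34) + 94)) = 4/(-4 + (8379/34 + 94)) = 4/(-4 + 11575/34) = 4/(11439/34) = 4*(34/11439) = 136/11439 ≈ 0.011889)
(J*((1177 + L)*(572 + 993)))/F = (-(1177 - 478)*(572 + 993)/13)/(136/11439) = -699*1565/13*(11439/136) = -1/13*1093935*(11439/136) = -1093935/13*11439/136 = -12513522465/1768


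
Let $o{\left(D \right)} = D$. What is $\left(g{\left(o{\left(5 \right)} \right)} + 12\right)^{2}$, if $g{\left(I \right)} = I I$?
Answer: $1369$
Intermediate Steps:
$g{\left(I \right)} = I^{2}$
$\left(g{\left(o{\left(5 \right)} \right)} + 12\right)^{2} = \left(5^{2} + 12\right)^{2} = \left(25 + 12\right)^{2} = 37^{2} = 1369$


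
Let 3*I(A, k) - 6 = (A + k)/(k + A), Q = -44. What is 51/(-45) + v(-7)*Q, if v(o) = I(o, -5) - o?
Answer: -2059/5 ≈ -411.80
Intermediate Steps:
I(A, k) = 7/3 (I(A, k) = 2 + ((A + k)/(k + A))/3 = 2 + ((A + k)/(A + k))/3 = 2 + (⅓)*1 = 2 + ⅓ = 7/3)
v(o) = 7/3 - o
51/(-45) + v(-7)*Q = 51/(-45) + (7/3 - 1*(-7))*(-44) = 51*(-1/45) + (7/3 + 7)*(-44) = -17/15 + (28/3)*(-44) = -17/15 - 1232/3 = -2059/5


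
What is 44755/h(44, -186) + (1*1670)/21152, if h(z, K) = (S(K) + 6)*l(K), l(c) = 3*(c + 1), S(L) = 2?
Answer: -11740537/1173936 ≈ -10.001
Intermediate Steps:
l(c) = 3 + 3*c (l(c) = 3*(1 + c) = 3 + 3*c)
h(z, K) = 24 + 24*K (h(z, K) = (2 + 6)*(3 + 3*K) = 8*(3 + 3*K) = 24 + 24*K)
44755/h(44, -186) + (1*1670)/21152 = 44755/(24 + 24*(-186)) + (1*1670)/21152 = 44755/(24 - 4464) + 1670*(1/21152) = 44755/(-4440) + 835/10576 = 44755*(-1/4440) + 835/10576 = -8951/888 + 835/10576 = -11740537/1173936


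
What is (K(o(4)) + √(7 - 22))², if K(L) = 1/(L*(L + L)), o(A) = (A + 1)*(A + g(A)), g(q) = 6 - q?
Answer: -48599999/3240000 + I*√15/900 ≈ -15.0 + 0.0043033*I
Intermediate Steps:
o(A) = 6 + 6*A (o(A) = (A + 1)*(A + (6 - A)) = (1 + A)*6 = 6 + 6*A)
K(L) = 1/(2*L²) (K(L) = 1/(L*(2*L)) = 1/(2*L²))
(K(o(4)) + √(7 - 22))² = (1/(2*(6 + 6*4)²) + √(7 - 22))² = (1/(2*(6 + 24)²) + √(-15))² = ((½)/30² + I*√15)² = ((½)*(1/900) + I*√15)² = (1/1800 + I*√15)²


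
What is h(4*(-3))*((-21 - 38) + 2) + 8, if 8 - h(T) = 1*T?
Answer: -1132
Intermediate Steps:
h(T) = 8 - T
h(4*(-3))*((-21 - 38) + 2) + 8 = (8 - 4*(-3))*((-21 - 38) + 2) + 8 = (8 - 1*(-12))*(-59 + 2) + 8 = (8 + 12)*(-57) + 8 = 20*(-57) + 8 = -1140 + 8 = -1132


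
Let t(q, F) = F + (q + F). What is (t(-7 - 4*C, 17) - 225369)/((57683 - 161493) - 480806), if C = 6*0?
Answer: 37557/97436 ≈ 0.38545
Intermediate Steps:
C = 0
t(q, F) = q + 2*F (t(q, F) = F + (F + q) = q + 2*F)
(t(-7 - 4*C, 17) - 225369)/((57683 - 161493) - 480806) = (((-7 - 4*0) + 2*17) - 225369)/((57683 - 161493) - 480806) = (((-7 + 0) + 34) - 225369)/(-103810 - 480806) = ((-7 + 34) - 225369)/(-584616) = (27 - 225369)*(-1/584616) = -225342*(-1/584616) = 37557/97436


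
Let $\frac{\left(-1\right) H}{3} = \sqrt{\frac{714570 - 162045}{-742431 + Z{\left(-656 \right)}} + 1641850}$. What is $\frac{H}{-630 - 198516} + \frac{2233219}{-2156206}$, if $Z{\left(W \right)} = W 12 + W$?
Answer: $- \frac{2233219}{2156206} + \frac{5 \sqrt{37036140851185135}}{49850160338} \approx -1.0164$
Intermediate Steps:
$Z{\left(W \right)} = 13 W$ ($Z{\left(W \right)} = 12 W + W = 13 W$)
$H = - \frac{15 \sqrt{37036140851185135}}{750959}$ ($H = - 3 \sqrt{\frac{714570 - 162045}{-742431 + 13 \left(-656\right)} + 1641850} = - 3 \sqrt{\frac{552525}{-742431 - 8528} + 1641850} = - 3 \sqrt{\frac{552525}{-750959} + 1641850} = - 3 \sqrt{552525 \left(- \frac{1}{750959}\right) + 1641850} = - 3 \sqrt{- \frac{552525}{750959} + 1641850} = - 3 \sqrt{\frac{1232961481625}{750959}} = - 3 \frac{5 \sqrt{37036140851185135}}{750959} = - \frac{15 \sqrt{37036140851185135}}{750959} \approx -3844.0$)
$\frac{H}{-630 - 198516} + \frac{2233219}{-2156206} = \frac{\left(- \frac{15}{750959}\right) \sqrt{37036140851185135}}{-630 - 198516} + \frac{2233219}{-2156206} = \frac{\left(- \frac{15}{750959}\right) \sqrt{37036140851185135}}{-630 - 198516} + 2233219 \left(- \frac{1}{2156206}\right) = \frac{\left(- \frac{15}{750959}\right) \sqrt{37036140851185135}}{-199146} - \frac{2233219}{2156206} = - \frac{15 \sqrt{37036140851185135}}{750959} \left(- \frac{1}{199146}\right) - \frac{2233219}{2156206} = \frac{5 \sqrt{37036140851185135}}{49850160338} - \frac{2233219}{2156206} = - \frac{2233219}{2156206} + \frac{5 \sqrt{37036140851185135}}{49850160338}$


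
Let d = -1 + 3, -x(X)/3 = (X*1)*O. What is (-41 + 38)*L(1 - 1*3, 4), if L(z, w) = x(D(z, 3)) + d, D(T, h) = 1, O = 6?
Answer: 48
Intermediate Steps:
x(X) = -18*X (x(X) = -3*X*1*6 = -3*X*6 = -18*X)
d = 2
L(z, w) = -16 (L(z, w) = -18*1 + 2 = -18 + 2 = -16)
(-41 + 38)*L(1 - 1*3, 4) = (-41 + 38)*(-16) = -3*(-16) = 48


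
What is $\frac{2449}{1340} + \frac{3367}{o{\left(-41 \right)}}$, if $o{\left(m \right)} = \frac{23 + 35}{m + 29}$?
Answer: $- \frac{26999659}{38860} \approx -694.79$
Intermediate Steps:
$o{\left(m \right)} = \frac{58}{29 + m}$
$\frac{2449}{1340} + \frac{3367}{o{\left(-41 \right)}} = \frac{2449}{1340} + \frac{3367}{58 \frac{1}{29 - 41}} = 2449 \cdot \frac{1}{1340} + \frac{3367}{58 \frac{1}{-12}} = \frac{2449}{1340} + \frac{3367}{58 \left(- \frac{1}{12}\right)} = \frac{2449}{1340} + \frac{3367}{- \frac{29}{6}} = \frac{2449}{1340} + 3367 \left(- \frac{6}{29}\right) = \frac{2449}{1340} - \frac{20202}{29} = - \frac{26999659}{38860}$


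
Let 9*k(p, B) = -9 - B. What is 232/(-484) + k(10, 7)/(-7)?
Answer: -1718/7623 ≈ -0.22537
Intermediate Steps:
k(p, B) = -1 - B/9 (k(p, B) = (-9 - B)/9 = -1 - B/9)
232/(-484) + k(10, 7)/(-7) = 232/(-484) + (-1 - 1/9*7)/(-7) = 232*(-1/484) + (-1 - 7/9)*(-1/7) = -58/121 - 16/9*(-1/7) = -58/121 + 16/63 = -1718/7623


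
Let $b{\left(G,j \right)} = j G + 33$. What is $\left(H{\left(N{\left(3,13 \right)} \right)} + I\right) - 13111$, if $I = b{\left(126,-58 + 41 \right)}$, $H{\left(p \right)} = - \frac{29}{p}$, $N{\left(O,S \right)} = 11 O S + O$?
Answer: $- \frac{6575069}{432} \approx -15220.0$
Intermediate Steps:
$N{\left(O,S \right)} = O + 11 O S$ ($N{\left(O,S \right)} = 11 O S + O = O + 11 O S$)
$b{\left(G,j \right)} = 33 + G j$ ($b{\left(G,j \right)} = G j + 33 = 33 + G j$)
$I = -2109$ ($I = 33 + 126 \left(-58 + 41\right) = 33 + 126 \left(-17\right) = 33 - 2142 = -2109$)
$\left(H{\left(N{\left(3,13 \right)} \right)} + I\right) - 13111 = \left(- \frac{29}{3 \left(1 + 11 \cdot 13\right)} - 2109\right) - 13111 = \left(- \frac{29}{3 \left(1 + 143\right)} - 2109\right) - 13111 = \left(- \frac{29}{3 \cdot 144} - 2109\right) - 13111 = \left(- \frac{29}{432} - 2109\right) - 13111 = - \frac{911117}{432} - 13111 = - \frac{6575069}{432}$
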